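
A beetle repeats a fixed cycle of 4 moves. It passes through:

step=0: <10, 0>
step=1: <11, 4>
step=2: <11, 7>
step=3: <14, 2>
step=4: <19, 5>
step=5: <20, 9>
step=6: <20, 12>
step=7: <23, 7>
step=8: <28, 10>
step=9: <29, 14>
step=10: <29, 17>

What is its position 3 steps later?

Step-to-step displacements: <+1, +4>, <+0, +3>, <+3, -5>, <+5, +3>, <+1, +4>, <+0, +3>, <+3, -5>, <+5, +3>, <+1, +4>, <+0, +3> — a repeating cycle of length 4.
step 11: apply <+3, -5> → <32, 12>
step 12: apply <+5, +3> → <37, 15>
step 13: apply <+1, +4> → <38, 19>

<38, 19>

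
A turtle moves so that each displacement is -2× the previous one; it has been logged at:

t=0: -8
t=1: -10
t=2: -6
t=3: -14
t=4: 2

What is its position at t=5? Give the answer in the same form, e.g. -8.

Consecutive displacements -2, +4, -8, +16 scale by a factor of -2 each step.
step 5: 2 − 32 → -30

-30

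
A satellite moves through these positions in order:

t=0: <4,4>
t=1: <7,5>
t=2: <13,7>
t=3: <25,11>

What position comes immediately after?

<49,19>

The jumps are <+3,+1>, <+6,+2>, <+12,+4> — a geometric progression with ratio 2.
step 4: <25,11> + <+24,+8> → <49,19>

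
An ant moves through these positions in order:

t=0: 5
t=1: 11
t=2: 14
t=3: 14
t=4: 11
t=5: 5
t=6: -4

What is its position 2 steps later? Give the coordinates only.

-31

Taking differences between consecutive positions: +6, +3, +0, -3, -6, -9. These grow by -3 each step.
step 7: -4 − 12 → -16
step 8: -16 − 15 → -31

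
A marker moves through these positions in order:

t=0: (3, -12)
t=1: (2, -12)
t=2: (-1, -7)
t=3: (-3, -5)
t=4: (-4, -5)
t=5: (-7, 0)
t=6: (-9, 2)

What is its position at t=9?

Differencing gives (-1, +0), (-3, +5), (-2, +2), (-1, +0), (-3, +5), (-2, +2). This is the pattern (-1, +0), (-3, +5), (-2, +2) repeated.
step 7: apply (-1, +0) → (-10, 2)
step 8: apply (-3, +5) → (-13, 7)
step 9: apply (-2, +2) → (-15, 9)

(-15, 9)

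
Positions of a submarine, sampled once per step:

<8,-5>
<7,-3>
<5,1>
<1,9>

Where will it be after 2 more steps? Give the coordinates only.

<-23,57>

Consecutive displacements <-1,+2>, <-2,+4>, <-4,+8> scale by a factor of 2 each step.
step 4: <1,9> + <-8,+16> → <-7,25>
step 5: <-7,25> + <-16,+32> → <-23,57>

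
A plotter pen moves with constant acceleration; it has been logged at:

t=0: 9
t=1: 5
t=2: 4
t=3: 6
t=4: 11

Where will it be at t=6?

Taking differences between consecutive positions: -4, -1, +2, +5. These grow by +3 each step.
step 5: 11 + 8 → 19
step 6: 19 + 11 → 30

30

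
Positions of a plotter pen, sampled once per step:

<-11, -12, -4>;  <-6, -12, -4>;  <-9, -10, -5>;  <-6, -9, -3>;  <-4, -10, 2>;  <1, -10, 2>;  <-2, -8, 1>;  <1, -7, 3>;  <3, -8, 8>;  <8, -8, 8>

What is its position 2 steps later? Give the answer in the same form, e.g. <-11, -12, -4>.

<8, -5, 9>

Differencing gives <+5, +0, +0>, <-3, +2, -1>, <+3, +1, +2>, <+2, -1, +5>, <+5, +0, +0>, <-3, +2, -1>, <+3, +1, +2>, <+2, -1, +5>, <+5, +0, +0>. This is the pattern <+5, +0, +0>, <-3, +2, -1>, <+3, +1, +2>, <+2, -1, +5> repeated.
step 10: apply <-3, +2, -1> → <5, -6, 7>
step 11: apply <+3, +1, +2> → <8, -5, 9>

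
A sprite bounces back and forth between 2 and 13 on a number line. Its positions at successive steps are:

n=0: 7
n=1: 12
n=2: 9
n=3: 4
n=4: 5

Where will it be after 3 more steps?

The value reflects between 2 and 13, moving 5 per step.
  step 5: 5 → 10
  step 6: 10 → 11
  step 7: 11 → 6

6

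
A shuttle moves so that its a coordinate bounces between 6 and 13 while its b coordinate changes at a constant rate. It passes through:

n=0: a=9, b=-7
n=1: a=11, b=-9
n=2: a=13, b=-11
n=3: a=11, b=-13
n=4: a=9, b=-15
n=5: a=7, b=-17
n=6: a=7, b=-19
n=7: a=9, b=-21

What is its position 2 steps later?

The a coordinate travels 2 per step and bounces off the walls at 6 and 13.
  step 8: 9 → 11
  step 9: 11 → 13
The b coordinate changes by -2 each step: at step 9 it is -25.

a=13, b=-25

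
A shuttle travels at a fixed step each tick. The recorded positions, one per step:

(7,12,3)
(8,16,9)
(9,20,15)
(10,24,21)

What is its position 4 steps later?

(14,40,45)

The position changes by (+1,+4,+6) every step.
step 4: (10,24,21) + (+1,+4,+6) → (11,28,27)
step 5: (11,28,27) + (+1,+4,+6) → (12,32,33)
step 6: (12,32,33) + (+1,+4,+6) → (13,36,39)
step 7: (13,36,39) + (+1,+4,+6) → (14,40,45)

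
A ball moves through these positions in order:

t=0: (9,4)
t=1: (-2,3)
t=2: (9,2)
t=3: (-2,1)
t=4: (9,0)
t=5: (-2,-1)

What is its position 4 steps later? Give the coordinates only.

(-2,-5)

The first coordinate repeats the cycle [9, -2] with period 2; step 9 mod 2 = 1, giving -2.
The second coordinate changes by -1 each step, so at step 9 it is 4 + 9·(-1) = -5.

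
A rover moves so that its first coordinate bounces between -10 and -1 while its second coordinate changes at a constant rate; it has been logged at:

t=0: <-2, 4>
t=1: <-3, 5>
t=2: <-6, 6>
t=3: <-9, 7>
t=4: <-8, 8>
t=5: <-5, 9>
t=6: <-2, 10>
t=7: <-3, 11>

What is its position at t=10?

<-8, 14>

The first coordinate travels 3 per step and bounces off the walls at -10 and -1.
  step 8: -3 → -6
  step 9: -6 → -9
  step 10: -9 → -8
The second coordinate changes by +1 each step: at step 10 it is 14.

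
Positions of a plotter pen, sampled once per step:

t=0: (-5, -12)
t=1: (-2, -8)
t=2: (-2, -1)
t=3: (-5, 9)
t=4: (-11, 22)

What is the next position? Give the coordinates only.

Successive displacements: (+3, +4), (+0, +7), (-3, +10), (-6, +13) — each changes by (-3, +3).
step 5: (-11, 22) + (-9, +16) → (-20, 38)

(-20, 38)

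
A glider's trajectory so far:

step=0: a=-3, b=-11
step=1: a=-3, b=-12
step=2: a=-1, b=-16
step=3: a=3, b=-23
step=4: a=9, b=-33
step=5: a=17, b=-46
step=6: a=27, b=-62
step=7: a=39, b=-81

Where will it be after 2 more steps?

a=69, b=-128

Successive displacements: (+0, -1), (+2, -4), (+4, -7), (+6, -10), (+8, -13), (+10, -16), (+12, -19) — each changes by (+2, -3).
step 8: a=39, b=-81 + (+14, -22) → a=53, b=-103
step 9: a=53, b=-103 + (+16, -25) → a=69, b=-128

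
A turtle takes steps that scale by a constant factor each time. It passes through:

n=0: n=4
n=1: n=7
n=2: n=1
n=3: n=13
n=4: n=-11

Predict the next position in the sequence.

The jumps are +3, -6, +12, -24 — a geometric progression with ratio -2.
step 5: -11 + 48 → n=37

n=37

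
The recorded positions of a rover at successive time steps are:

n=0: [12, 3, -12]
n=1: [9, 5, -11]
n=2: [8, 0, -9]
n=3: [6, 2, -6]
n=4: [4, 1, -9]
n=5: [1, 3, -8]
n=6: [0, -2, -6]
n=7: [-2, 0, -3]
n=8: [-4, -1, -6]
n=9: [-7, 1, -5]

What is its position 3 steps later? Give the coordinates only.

Differencing gives [-3, +2, +1], [-1, -5, +2], [-2, +2, +3], [-2, -1, -3], [-3, +2, +1], [-1, -5, +2], [-2, +2, +3], [-2, -1, -3], [-3, +2, +1]. This is the pattern [-3, +2, +1], [-1, -5, +2], [-2, +2, +3], [-2, -1, -3] repeated.
step 10: apply [-1, -5, +2] → [-8, -4, -3]
step 11: apply [-2, +2, +3] → [-10, -2, 0]
step 12: apply [-2, -1, -3] → [-12, -3, -3]

[-12, -3, -3]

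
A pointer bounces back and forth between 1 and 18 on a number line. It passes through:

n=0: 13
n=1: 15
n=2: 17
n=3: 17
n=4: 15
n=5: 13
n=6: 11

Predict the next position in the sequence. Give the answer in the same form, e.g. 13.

The value travels 2 per step and bounces off the walls at 1 and 18.
  step 7: 11 → 9

9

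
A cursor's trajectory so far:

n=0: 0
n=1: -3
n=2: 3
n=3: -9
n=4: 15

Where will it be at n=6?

63

Consecutive displacements -3, +6, -12, +24 scale by a factor of -2 each step.
step 5: 15 − 48 → -33
step 6: -33 + 96 → 63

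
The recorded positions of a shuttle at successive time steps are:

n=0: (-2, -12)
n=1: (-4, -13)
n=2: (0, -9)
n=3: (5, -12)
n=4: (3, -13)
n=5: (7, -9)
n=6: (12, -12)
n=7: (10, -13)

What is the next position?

(14, -9)

The moves between consecutive positions are (-2, -1), (+4, +4), (+5, -3), (-2, -1), (+4, +4), (+5, -3), (-2, -1); they repeat the 3-cycle [(-2, -1), (+4, +4), (+5, -3)].
step 8: apply (+4, +4) → (14, -9)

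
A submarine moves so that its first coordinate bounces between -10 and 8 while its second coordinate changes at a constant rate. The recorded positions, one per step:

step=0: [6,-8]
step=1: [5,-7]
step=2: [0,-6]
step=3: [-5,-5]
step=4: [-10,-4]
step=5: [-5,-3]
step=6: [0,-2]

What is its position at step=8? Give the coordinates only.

The first coordinate reflects between -10 and 8, moving 5 per step.
  step 7: 0 → 5
  step 8: 5 → 6
The second coordinate changes by +1 each step: at step 8 it is 0.

[6,0]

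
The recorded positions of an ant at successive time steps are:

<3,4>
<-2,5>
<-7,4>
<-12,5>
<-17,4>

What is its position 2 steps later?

The first coordinate changes by -5 each step, so at step 6 it is 3 + 6·(-5) = -27.
The second coordinate repeats the cycle [4, 5] with period 2; step 6 mod 2 = 0, giving 4.

<-27,4>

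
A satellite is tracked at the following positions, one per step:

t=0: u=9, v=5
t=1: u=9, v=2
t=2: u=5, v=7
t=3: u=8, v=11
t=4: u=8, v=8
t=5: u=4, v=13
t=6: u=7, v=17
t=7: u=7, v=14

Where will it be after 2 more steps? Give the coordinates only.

Step-to-step displacements: (+0,-3), (-4,+5), (+3,+4), (+0,-3), (-4,+5), (+3,+4), (+0,-3) — a repeating cycle of length 3.
step 8: apply (-4,+5) → u=3, v=19
step 9: apply (+3,+4) → u=6, v=23

u=6, v=23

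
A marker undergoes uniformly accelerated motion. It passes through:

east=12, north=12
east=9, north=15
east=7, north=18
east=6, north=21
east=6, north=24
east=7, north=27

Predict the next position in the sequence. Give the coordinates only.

Taking differences between consecutive positions: (-3, +3), (-2, +3), (-1, +3), (+0, +3), (+1, +3). These grow by (+1, +0) each step.
step 6: east=7, north=27 + (+2, +3) → east=9, north=30

east=9, north=30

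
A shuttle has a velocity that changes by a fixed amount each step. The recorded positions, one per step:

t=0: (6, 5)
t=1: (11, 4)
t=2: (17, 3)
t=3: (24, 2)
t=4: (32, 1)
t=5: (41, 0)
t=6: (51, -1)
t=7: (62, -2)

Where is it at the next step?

(74, -3)

Successive displacements: (+5, -1), (+6, -1), (+7, -1), (+8, -1), (+9, -1), (+10, -1), (+11, -1) — each changes by (+1, +0).
step 8: (62, -2) + (+12, -1) → (74, -3)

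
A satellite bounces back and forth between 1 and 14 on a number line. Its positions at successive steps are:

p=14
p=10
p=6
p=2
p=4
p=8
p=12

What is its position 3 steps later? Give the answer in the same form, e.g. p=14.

The value reflects between 1 and 14, moving 4 per step.
  step 7: 12 → 12
  step 8: 12 → 8
  step 9: 8 → 4

p=4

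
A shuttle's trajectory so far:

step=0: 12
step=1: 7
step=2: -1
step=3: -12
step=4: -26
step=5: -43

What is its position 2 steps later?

-86

First differences are -5, -8, -11, -14, -17; their common second difference is -3 (constant acceleration).
step 6: -43 − 20 → -63
step 7: -63 − 23 → -86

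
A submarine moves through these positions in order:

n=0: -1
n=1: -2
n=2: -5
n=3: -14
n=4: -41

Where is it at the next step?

Step-to-step displacements: -1, -3, -9, -27; each is 3× the previous.
step 5: -41 − 81 → -122

-122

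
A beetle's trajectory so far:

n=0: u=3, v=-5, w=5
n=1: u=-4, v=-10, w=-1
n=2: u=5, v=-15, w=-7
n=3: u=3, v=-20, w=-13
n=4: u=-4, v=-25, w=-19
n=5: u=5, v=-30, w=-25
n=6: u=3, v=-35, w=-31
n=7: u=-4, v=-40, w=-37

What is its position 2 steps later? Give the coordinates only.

u=3, v=-50, w=-49

U: cycles through 3, -4, 5 every 3 steps. Step 9 lands at position 0 of the cycle → 3.
V: linear, -5 per step → -50 at step 9.
W: linear, -6 per step → -49 at step 9.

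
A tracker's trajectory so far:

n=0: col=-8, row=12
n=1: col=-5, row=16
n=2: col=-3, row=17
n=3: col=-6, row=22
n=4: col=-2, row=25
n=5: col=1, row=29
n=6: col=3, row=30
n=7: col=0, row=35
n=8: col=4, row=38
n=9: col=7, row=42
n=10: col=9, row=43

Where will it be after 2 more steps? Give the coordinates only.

col=10, row=51

The moves between consecutive positions are (+3, +4), (+2, +1), (-3, +5), (+4, +3), (+3, +4), (+2, +1), (-3, +5), (+4, +3), (+3, +4), (+2, +1); they repeat the 4-cycle [(+3, +4), (+2, +1), (-3, +5), (+4, +3)].
step 11: apply (-3, +5) → col=6, row=48
step 12: apply (+4, +3) → col=10, row=51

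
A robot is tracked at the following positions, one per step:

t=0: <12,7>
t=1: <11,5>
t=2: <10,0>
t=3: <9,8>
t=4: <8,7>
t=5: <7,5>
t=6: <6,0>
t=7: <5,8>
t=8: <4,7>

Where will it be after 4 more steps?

<0,7>

The first coordinate changes by -1 each step, so at step 12 it is 12 + 12·(-1) = 0.
The second coordinate repeats the cycle [7, 5, 0, 8] with period 4; step 12 mod 4 = 0, giving 7.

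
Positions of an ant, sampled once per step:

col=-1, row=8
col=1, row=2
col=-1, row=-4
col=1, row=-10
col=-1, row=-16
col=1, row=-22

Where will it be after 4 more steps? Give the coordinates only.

col=1, row=-46

Col: cycles through -1, 1 every 2 steps. Step 9 lands at position 1 of the cycle → 1.
Row: linear, -6 per step → -46 at step 9.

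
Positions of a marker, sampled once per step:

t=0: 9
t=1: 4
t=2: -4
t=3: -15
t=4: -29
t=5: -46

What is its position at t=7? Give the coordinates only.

Successive displacements: -5, -8, -11, -14, -17 — each changes by -3.
step 6: -46 − 20 → -66
step 7: -66 − 23 → -89

-89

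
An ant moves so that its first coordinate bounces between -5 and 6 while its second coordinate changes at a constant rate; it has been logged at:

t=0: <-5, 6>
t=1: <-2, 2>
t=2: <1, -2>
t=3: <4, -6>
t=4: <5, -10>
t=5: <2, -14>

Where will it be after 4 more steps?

<0, -30>

The first coordinate reflects between -5 and 6, moving 3 per step.
  step 6: 2 → -1
  step 7: -1 → -4
  step 8: -4 → -3
  step 9: -3 → 0
The second coordinate changes by -4 each step: at step 9 it is -30.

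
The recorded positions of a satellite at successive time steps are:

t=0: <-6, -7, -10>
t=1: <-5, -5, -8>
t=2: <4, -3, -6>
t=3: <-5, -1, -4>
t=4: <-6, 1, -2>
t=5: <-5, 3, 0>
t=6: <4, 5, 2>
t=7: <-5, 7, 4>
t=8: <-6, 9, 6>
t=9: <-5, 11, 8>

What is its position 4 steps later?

The first coordinate repeats the cycle [-6, -5, 4, -5] with period 4; step 13 mod 4 = 1, giving -5.
The second coordinate changes by +2 each step, so at step 13 it is -7 + 13·(2) = 19.
The third coordinate changes by +2 each step, so at step 13 it is -10 + 13·(2) = 16.

<-5, 19, 16>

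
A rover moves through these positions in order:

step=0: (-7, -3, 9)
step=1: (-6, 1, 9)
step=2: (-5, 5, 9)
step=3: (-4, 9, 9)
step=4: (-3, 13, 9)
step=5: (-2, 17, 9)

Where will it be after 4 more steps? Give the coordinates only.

(2, 33, 9)

Each step adds (+1, +4, +0) to the position.
step 6: (-2, 17, 9) + (+1, +4, +0) → (-1, 21, 9)
step 7: (-1, 21, 9) + (+1, +4, +0) → (0, 25, 9)
step 8: (0, 25, 9) + (+1, +4, +0) → (1, 29, 9)
step 9: (1, 29, 9) + (+1, +4, +0) → (2, 33, 9)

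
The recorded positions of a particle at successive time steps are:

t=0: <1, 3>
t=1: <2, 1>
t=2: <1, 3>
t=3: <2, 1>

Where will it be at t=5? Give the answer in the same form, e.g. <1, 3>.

<2, 1>

Step-to-step displacements: <+1, -2>, <-1, +2>, <+1, -2>; each is -1× the previous.
step 4: <2, 1> + <-1, +2> → <1, 3>
step 5: <1, 3> + <+1, -2> → <2, 1>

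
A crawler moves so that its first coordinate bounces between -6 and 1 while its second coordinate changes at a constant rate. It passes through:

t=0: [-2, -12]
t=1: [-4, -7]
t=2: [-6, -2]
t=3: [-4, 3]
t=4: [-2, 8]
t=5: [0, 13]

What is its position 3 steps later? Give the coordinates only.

The first coordinate reflects between -6 and 1, moving 2 per step.
  step 6: 0 → 0
  step 7: 0 → -2
  step 8: -2 → -4
The second coordinate changes by +5 each step: at step 8 it is 28.

[-4, 28]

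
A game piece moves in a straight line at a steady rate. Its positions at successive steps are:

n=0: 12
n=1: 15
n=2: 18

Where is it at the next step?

Constant displacement of +3 per step.
step 3: 18 + 3 → 21

21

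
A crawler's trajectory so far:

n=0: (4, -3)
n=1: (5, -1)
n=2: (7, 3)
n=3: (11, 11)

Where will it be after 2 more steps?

The jumps are (+1, +2), (+2, +4), (+4, +8) — a geometric progression with ratio 2.
step 4: (11, 11) + (+8, +16) → (19, 27)
step 5: (19, 27) + (+16, +32) → (35, 59)

(35, 59)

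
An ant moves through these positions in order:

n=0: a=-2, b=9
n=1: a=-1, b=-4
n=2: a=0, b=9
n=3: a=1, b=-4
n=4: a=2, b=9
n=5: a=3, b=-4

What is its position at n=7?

The a coordinate changes by +1 each step, so at step 7 it is -2 + 7·(1) = 5.
The b coordinate repeats the cycle [9, -4] with period 2; step 7 mod 2 = 1, giving -4.

a=5, b=-4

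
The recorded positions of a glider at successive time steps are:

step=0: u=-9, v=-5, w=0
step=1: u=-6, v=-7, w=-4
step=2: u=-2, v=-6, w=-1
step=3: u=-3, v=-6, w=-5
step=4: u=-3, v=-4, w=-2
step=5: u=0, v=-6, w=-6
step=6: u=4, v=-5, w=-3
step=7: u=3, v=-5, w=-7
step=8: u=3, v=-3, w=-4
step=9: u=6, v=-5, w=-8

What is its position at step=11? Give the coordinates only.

Step-to-step displacements: (+3,-2,-4), (+4,+1,+3), (-1,+0,-4), (+0,+2,+3), (+3,-2,-4), (+4,+1,+3), (-1,+0,-4), (+0,+2,+3), (+3,-2,-4) — a repeating cycle of length 4.
step 10: apply (+4,+1,+3) → u=10, v=-4, w=-5
step 11: apply (-1,+0,-4) → u=9, v=-4, w=-9

u=9, v=-4, w=-9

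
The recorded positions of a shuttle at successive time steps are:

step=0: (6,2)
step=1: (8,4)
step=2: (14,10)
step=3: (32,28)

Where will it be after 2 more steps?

Step-to-step displacements: (+2,+2), (+6,+6), (+18,+18); each is 3× the previous.
step 4: (32,28) + (+54,+54) → (86,82)
step 5: (86,82) + (+162,+162) → (248,244)

(248,244)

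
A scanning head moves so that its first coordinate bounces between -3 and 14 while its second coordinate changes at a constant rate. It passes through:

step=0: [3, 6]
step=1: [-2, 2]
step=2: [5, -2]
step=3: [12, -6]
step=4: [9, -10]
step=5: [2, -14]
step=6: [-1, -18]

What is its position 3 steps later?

[8, -30]

The first coordinate reflects between -3 and 14, moving 7 per step.
  step 7: -1 → 6
  step 8: 6 → 13
  step 9: 13 → 8
The second coordinate changes by -4 each step: at step 9 it is -30.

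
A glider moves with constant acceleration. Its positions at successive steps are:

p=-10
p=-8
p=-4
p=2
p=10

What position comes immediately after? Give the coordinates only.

p=20

Taking differences between consecutive positions: +2, +4, +6, +8. These grow by +2 each step.
step 5: 10 + 10 → p=20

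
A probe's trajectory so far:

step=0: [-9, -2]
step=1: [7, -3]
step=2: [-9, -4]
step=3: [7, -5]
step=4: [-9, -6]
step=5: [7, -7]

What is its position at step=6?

The first coordinate repeats the cycle [-9, 7] with period 2; step 6 mod 2 = 0, giving -9.
The second coordinate changes by -1 each step, so at step 6 it is -2 + 6·(-1) = -8.

[-9, -8]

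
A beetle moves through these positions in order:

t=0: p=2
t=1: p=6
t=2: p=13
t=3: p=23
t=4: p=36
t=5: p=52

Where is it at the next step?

p=71

First differences are +4, +7, +10, +13, +16; their common second difference is +3 (constant acceleration).
step 6: 52 + 19 → p=71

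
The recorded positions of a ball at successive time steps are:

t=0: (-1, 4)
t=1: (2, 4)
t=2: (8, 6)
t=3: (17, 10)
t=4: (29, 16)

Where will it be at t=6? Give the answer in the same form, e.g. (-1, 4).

(62, 34)

First differences are (+3, +0), (+6, +2), (+9, +4), (+12, +6); their common second difference is (+3, +2) (constant acceleration).
step 5: (29, 16) + (+15, +8) → (44, 24)
step 6: (44, 24) + (+18, +10) → (62, 34)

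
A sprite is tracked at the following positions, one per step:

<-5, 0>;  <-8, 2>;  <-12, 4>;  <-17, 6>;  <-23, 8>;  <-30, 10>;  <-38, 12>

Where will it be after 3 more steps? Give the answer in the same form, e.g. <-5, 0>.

Taking differences between consecutive positions: <-3, +2>, <-4, +2>, <-5, +2>, <-6, +2>, <-7, +2>, <-8, +2>. These grow by <-1, +0> each step.
step 7: <-38, 12> + <-9, +2> → <-47, 14>
step 8: <-47, 14> + <-10, +2> → <-57, 16>
step 9: <-57, 16> + <-11, +2> → <-68, 18>

<-68, 18>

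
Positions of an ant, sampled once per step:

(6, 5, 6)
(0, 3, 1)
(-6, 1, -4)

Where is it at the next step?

(-12, -1, -9)

Each step adds (-6, -2, -5) to the position.
step 3: (-6, 1, -4) + (-6, -2, -5) → (-12, -1, -9)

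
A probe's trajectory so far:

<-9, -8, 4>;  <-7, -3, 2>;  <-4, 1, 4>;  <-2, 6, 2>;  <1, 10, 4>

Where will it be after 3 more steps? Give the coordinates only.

Step-to-step displacements: <+2, +5, -2>, <+3, +4, +2>, <+2, +5, -2>, <+3, +4, +2> — a repeating cycle of length 2.
step 5: apply <+2, +5, -2> → <3, 15, 2>
step 6: apply <+3, +4, +2> → <6, 19, 4>
step 7: apply <+2, +5, -2> → <8, 24, 2>

<8, 24, 2>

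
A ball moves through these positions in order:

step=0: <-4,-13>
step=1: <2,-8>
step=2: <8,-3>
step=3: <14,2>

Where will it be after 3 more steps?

<32,17>

The position changes by <+6,+5> every step.
step 4: <14,2> + <+6,+5> → <20,7>
step 5: <20,7> + <+6,+5> → <26,12>
step 6: <26,12> + <+6,+5> → <32,17>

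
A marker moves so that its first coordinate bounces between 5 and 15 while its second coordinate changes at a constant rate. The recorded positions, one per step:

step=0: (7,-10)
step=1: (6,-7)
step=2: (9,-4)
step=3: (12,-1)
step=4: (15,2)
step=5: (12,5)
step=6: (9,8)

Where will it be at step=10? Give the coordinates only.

(13,20)

The first coordinate travels 3 per step and bounces off the walls at 5 and 15.
  step 7: 9 → 6
  step 8: 6 → 7
  step 9: 7 → 10
  step 10: 10 → 13
The second coordinate changes by +3 each step: at step 10 it is 20.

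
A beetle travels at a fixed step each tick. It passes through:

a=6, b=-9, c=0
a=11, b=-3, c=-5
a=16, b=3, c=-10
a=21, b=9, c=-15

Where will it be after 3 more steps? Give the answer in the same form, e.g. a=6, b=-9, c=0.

The position changes by (+5, +6, -5) every step.
step 4: a=21, b=9, c=-15 + (+5, +6, -5) → a=26, b=15, c=-20
step 5: a=26, b=15, c=-20 + (+5, +6, -5) → a=31, b=21, c=-25
step 6: a=31, b=21, c=-25 + (+5, +6, -5) → a=36, b=27, c=-30

a=36, b=27, c=-30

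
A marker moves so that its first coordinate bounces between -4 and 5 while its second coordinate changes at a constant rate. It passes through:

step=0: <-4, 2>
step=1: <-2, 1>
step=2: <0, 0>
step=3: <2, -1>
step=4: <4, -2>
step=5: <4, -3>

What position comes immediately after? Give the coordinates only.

The first coordinate reflects between -4 and 5, moving 2 per step.
  step 6: 4 → 2
The second coordinate changes by -1 each step: at step 6 it is -4.

<2, -4>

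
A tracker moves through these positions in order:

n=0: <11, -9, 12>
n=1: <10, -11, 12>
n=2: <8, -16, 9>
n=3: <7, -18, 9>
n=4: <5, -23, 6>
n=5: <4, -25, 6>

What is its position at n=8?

The moves between consecutive positions are <-1, -2, +0>, <-2, -5, -3>, <-1, -2, +0>, <-2, -5, -3>, <-1, -2, +0>; they repeat the 2-cycle [<-1, -2, +0>, <-2, -5, -3>].
step 6: apply <-2, -5, -3> → <2, -30, 3>
step 7: apply <-1, -2, +0> → <1, -32, 3>
step 8: apply <-2, -5, -3> → <-1, -37, 0>

<-1, -37, 0>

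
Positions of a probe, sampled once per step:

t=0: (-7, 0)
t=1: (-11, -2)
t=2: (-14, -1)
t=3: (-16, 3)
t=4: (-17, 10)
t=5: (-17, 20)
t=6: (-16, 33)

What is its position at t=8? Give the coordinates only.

Taking differences between consecutive positions: (-4, -2), (-3, +1), (-2, +4), (-1, +7), (+0, +10), (+1, +13). These grow by (+1, +3) each step.
step 7: (-16, 33) + (+2, +16) → (-14, 49)
step 8: (-14, 49) + (+3, +19) → (-11, 68)

(-11, 68)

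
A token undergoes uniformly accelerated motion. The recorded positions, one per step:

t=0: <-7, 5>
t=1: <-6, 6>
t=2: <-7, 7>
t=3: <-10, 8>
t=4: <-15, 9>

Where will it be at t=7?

Successive displacements: <+1, +1>, <-1, +1>, <-3, +1>, <-5, +1> — each changes by <-2, +0>.
step 5: <-15, 9> + <-7, +1> → <-22, 10>
step 6: <-22, 10> + <-9, +1> → <-31, 11>
step 7: <-31, 11> + <-11, +1> → <-42, 12>

<-42, 12>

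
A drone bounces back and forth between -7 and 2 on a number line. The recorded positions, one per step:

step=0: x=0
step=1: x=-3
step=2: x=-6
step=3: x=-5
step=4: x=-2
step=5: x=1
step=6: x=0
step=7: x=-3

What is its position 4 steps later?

The value travels 3 per step and bounces off the walls at -7 and 2.
  step 8: -3 → -6
  step 9: -6 → -5
  step 10: -5 → -2
  step 11: -2 → 1

x=1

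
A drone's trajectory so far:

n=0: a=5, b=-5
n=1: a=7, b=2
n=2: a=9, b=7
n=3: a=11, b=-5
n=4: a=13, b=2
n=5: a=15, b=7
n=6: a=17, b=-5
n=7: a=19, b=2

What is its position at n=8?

a=21, b=7

The a coordinate changes by +2 each step, so at step 8 it is 5 + 8·(2) = 21.
The b coordinate repeats the cycle [-5, 2, 7] with period 3; step 8 mod 3 = 2, giving 7.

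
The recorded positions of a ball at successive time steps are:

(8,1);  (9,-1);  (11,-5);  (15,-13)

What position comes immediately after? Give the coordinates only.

(23,-29)

Consecutive displacements (+1,-2), (+2,-4), (+4,-8) scale by a factor of 2 each step.
step 4: (15,-13) + (+8,-16) → (23,-29)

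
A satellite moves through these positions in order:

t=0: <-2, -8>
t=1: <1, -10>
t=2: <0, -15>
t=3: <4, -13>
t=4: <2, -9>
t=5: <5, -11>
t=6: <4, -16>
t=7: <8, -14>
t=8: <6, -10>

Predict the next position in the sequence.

Step-to-step displacements: <+3, -2>, <-1, -5>, <+4, +2>, <-2, +4>, <+3, -2>, <-1, -5>, <+4, +2>, <-2, +4> — a repeating cycle of length 4.
step 9: apply <+3, -2> → <9, -12>

<9, -12>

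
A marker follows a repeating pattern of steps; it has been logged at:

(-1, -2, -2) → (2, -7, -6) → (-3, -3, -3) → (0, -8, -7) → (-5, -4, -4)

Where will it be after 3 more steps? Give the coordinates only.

The moves between consecutive positions are (+3, -5, -4), (-5, +4, +3), (+3, -5, -4), (-5, +4, +3); they repeat the 2-cycle [(+3, -5, -4), (-5, +4, +3)].
step 5: apply (+3, -5, -4) → (-2, -9, -8)
step 6: apply (-5, +4, +3) → (-7, -5, -5)
step 7: apply (+3, -5, -4) → (-4, -10, -9)

(-4, -10, -9)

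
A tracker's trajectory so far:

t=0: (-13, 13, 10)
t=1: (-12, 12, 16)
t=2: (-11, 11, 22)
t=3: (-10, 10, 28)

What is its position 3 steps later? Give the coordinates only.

(-7, 7, 46)

Constant displacement of (+1, -1, +6) per step.
step 4: (-10, 10, 28) + (+1, -1, +6) → (-9, 9, 34)
step 5: (-9, 9, 34) + (+1, -1, +6) → (-8, 8, 40)
step 6: (-8, 8, 40) + (+1, -1, +6) → (-7, 7, 46)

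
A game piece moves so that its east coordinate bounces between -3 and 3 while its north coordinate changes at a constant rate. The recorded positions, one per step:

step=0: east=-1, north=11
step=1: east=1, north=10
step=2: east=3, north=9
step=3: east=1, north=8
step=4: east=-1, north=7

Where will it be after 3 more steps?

east=1, north=4

The east coordinate reflects between -3 and 3, moving 2 per step.
  step 5: -1 → -3
  step 6: -3 → -1
  step 7: -1 → 1
The north coordinate changes by -1 each step: at step 7 it is 4.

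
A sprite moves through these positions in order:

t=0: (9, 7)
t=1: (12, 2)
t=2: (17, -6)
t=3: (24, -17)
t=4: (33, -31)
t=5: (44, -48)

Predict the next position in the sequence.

(57, -68)

First differences are (+3, -5), (+5, -8), (+7, -11), (+9, -14), (+11, -17); their common second difference is (+2, -3) (constant acceleration).
step 6: (44, -48) + (+13, -20) → (57, -68)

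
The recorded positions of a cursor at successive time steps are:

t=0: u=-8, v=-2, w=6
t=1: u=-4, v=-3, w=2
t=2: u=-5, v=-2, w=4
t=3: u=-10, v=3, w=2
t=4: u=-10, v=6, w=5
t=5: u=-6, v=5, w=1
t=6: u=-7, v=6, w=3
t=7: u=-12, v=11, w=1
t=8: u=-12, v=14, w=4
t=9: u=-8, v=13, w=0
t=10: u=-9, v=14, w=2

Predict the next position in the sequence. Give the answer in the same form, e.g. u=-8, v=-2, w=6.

u=-14, v=19, w=0

The moves between consecutive positions are (+4, -1, -4), (-1, +1, +2), (-5, +5, -2), (+0, +3, +3), (+4, -1, -4), (-1, +1, +2), (-5, +5, -2), (+0, +3, +3), (+4, -1, -4), (-1, +1, +2); they repeat the 4-cycle [(+4, -1, -4), (-1, +1, +2), (-5, +5, -2), (+0, +3, +3)].
step 11: apply (-5, +5, -2) → u=-14, v=19, w=0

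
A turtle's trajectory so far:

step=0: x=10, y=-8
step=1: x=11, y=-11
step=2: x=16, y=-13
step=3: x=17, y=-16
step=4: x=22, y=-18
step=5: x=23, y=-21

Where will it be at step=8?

Step-to-step displacements: (+1,-3), (+5,-2), (+1,-3), (+5,-2), (+1,-3) — a repeating cycle of length 2.
step 6: apply (+5,-2) → x=28, y=-23
step 7: apply (+1,-3) → x=29, y=-26
step 8: apply (+5,-2) → x=34, y=-28

x=34, y=-28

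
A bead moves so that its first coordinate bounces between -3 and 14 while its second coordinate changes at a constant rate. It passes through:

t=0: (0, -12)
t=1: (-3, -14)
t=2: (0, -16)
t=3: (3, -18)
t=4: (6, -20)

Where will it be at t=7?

(13, -26)

The first coordinate reflects between -3 and 14, moving 3 per step.
  step 5: 6 → 9
  step 6: 9 → 12
  step 7: 12 → 13
The second coordinate changes by -2 each step: at step 7 it is -26.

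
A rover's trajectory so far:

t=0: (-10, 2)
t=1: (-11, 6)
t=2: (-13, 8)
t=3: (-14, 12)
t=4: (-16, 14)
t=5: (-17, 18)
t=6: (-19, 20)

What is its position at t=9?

(-23, 30)

Step-to-step displacements: (-1, +4), (-2, +2), (-1, +4), (-2, +2), (-1, +4), (-2, +2) — a repeating cycle of length 2.
step 7: apply (-1, +4) → (-20, 24)
step 8: apply (-2, +2) → (-22, 26)
step 9: apply (-1, +4) → (-23, 30)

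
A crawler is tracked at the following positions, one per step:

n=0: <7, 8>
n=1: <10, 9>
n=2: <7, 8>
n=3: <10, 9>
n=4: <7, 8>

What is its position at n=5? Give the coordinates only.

Consecutive displacements <+3, +1>, <-3, -1>, <+3, +1>, <-3, -1> scale by a factor of -1 each step.
step 5: <7, 8> + <+3, +1> → <10, 9>

<10, 9>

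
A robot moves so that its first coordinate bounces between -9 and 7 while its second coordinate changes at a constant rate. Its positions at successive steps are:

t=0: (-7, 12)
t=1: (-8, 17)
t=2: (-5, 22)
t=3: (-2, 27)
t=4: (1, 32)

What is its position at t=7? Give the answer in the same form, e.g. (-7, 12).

(4, 47)

The first coordinate travels 3 per step and bounces off the walls at -9 and 7.
  step 5: 1 → 4
  step 6: 4 → 7
  step 7: 7 → 4
The second coordinate changes by +5 each step: at step 7 it is 47.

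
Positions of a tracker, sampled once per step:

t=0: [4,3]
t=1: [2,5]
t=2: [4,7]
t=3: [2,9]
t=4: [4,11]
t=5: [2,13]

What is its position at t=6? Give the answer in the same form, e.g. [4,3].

[4,15]

The first coordinate repeats the cycle [4, 2] with period 2; step 6 mod 2 = 0, giving 4.
The second coordinate changes by +2 each step, so at step 6 it is 3 + 6·(2) = 15.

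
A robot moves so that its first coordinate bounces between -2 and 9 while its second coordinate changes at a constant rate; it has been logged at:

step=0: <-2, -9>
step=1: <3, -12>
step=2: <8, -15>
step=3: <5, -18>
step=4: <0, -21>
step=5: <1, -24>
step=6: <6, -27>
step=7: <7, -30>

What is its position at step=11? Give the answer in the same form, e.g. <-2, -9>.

<9, -42>

The first coordinate reflects between -2 and 9, moving 5 per step.
  step 8: 7 → 2
  step 9: 2 → -1
  step 10: -1 → 4
  step 11: 4 → 9
The second coordinate changes by -3 each step: at step 11 it is -42.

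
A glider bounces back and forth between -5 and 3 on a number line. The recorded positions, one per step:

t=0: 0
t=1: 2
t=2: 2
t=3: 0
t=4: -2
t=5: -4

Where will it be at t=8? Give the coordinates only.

0

The value travels 2 per step and bounces off the walls at -5 and 3.
  step 6: -4 → -4
  step 7: -4 → -2
  step 8: -2 → 0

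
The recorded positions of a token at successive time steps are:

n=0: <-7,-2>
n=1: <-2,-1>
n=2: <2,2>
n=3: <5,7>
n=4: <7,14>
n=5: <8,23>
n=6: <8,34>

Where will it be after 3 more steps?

Successive displacements: <+5,+1>, <+4,+3>, <+3,+5>, <+2,+7>, <+1,+9>, <+0,+11> — each changes by <-1,+2>.
step 7: <8,34> + <-1,+13> → <7,47>
step 8: <7,47> + <-2,+15> → <5,62>
step 9: <5,62> + <-3,+17> → <2,79>

<2,79>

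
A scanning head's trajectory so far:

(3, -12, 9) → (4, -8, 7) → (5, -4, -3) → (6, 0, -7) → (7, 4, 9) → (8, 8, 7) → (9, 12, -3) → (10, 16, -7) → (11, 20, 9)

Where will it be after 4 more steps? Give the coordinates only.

(15, 36, 9)

First: linear, +1 per step → 15 at step 12.
Second: linear, +4 per step → 36 at step 12.
Third: cycles through 9, 7, -3, -7 every 4 steps. Step 12 lands at position 0 of the cycle → 9.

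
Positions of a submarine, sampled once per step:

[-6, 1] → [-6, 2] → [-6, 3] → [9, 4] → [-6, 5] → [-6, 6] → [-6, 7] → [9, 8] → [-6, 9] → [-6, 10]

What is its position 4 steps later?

[-6, 14]

First: cycles through -6, -6, -6, 9 every 4 steps. Step 13 lands at position 1 of the cycle → -6.
Second: linear, +1 per step → 14 at step 13.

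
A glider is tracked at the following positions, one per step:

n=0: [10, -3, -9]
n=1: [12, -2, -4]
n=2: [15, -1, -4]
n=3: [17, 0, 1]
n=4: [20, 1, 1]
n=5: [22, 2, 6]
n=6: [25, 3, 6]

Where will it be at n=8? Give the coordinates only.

Differencing gives [+2, +1, +5], [+3, +1, +0], [+2, +1, +5], [+3, +1, +0], [+2, +1, +5], [+3, +1, +0]. This is the pattern [+2, +1, +5], [+3, +1, +0] repeated.
step 7: apply [+2, +1, +5] → [27, 4, 11]
step 8: apply [+3, +1, +0] → [30, 5, 11]

[30, 5, 11]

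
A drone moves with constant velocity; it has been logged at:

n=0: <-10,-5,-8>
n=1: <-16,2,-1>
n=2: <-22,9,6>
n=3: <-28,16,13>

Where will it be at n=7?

The position changes by <-6,+7,+7> every step.
step 4: <-28,16,13> + <-6,+7,+7> → <-34,23,20>
step 5: <-34,23,20> + <-6,+7,+7> → <-40,30,27>
step 6: <-40,30,27> + <-6,+7,+7> → <-46,37,34>
step 7: <-46,37,34> + <-6,+7,+7> → <-52,44,41>

<-52,44,41>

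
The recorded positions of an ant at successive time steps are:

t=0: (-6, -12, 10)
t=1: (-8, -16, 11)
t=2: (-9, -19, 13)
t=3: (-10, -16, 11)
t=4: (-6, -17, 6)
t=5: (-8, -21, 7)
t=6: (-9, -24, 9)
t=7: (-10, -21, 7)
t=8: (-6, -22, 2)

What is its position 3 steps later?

(-10, -26, 3)

The moves between consecutive positions are (-2, -4, +1), (-1, -3, +2), (-1, +3, -2), (+4, -1, -5), (-2, -4, +1), (-1, -3, +2), (-1, +3, -2), (+4, -1, -5); they repeat the 4-cycle [(-2, -4, +1), (-1, -3, +2), (-1, +3, -2), (+4, -1, -5)].
step 9: apply (-2, -4, +1) → (-8, -26, 3)
step 10: apply (-1, -3, +2) → (-9, -29, 5)
step 11: apply (-1, +3, -2) → (-10, -26, 3)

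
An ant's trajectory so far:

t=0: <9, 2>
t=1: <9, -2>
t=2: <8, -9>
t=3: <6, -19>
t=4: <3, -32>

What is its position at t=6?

Successive displacements: <+0, -4>, <-1, -7>, <-2, -10>, <-3, -13> — each changes by <-1, -3>.
step 5: <3, -32> + <-4, -16> → <-1, -48>
step 6: <-1, -48> + <-5, -19> → <-6, -67>

<-6, -67>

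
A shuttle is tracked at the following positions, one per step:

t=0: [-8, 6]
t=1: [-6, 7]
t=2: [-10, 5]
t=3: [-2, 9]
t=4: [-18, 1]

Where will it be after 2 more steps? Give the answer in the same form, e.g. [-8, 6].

[-50, -15]

Consecutive displacements [+2, +1], [-4, -2], [+8, +4], [-16, -8] scale by a factor of -2 each step.
step 5: [-18, 1] + [+32, +16] → [14, 17]
step 6: [14, 17] + [-64, -32] → [-50, -15]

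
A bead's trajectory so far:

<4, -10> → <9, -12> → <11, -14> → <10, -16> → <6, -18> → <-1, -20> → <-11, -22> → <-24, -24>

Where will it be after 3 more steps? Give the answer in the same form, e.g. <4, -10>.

<-81, -30>

First differences are <+5, -2>, <+2, -2>, <-1, -2>, <-4, -2>, <-7, -2>, <-10, -2>, <-13, -2>; their common second difference is <-3, +0> (constant acceleration).
step 8: <-24, -24> + <-16, -2> → <-40, -26>
step 9: <-40, -26> + <-19, -2> → <-59, -28>
step 10: <-59, -28> + <-22, -2> → <-81, -30>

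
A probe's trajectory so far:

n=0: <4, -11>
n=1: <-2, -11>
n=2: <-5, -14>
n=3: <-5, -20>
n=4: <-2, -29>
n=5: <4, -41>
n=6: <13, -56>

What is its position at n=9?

Successive displacements: <-6, +0>, <-3, -3>, <+0, -6>, <+3, -9>, <+6, -12>, <+9, -15> — each changes by <+3, -3>.
step 7: <13, -56> + <+12, -18> → <25, -74>
step 8: <25, -74> + <+15, -21> → <40, -95>
step 9: <40, -95> + <+18, -24> → <58, -119>

<58, -119>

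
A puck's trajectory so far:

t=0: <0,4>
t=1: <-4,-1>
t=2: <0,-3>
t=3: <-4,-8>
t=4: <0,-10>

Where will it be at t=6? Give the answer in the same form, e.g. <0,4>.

<0,-17>

Differencing gives <-4,-5>, <+4,-2>, <-4,-5>, <+4,-2>. This is the pattern <-4,-5>, <+4,-2> repeated.
step 5: apply <-4,-5> → <-4,-15>
step 6: apply <+4,-2> → <0,-17>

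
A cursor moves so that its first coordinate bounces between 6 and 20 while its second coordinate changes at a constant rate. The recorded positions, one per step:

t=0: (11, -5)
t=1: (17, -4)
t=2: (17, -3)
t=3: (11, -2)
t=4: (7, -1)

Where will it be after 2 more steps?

The first coordinate reflects between 6 and 20, moving 6 per step.
  step 5: 7 → 13
  step 6: 13 → 19
The second coordinate changes by +1 each step: at step 6 it is 1.

(19, 1)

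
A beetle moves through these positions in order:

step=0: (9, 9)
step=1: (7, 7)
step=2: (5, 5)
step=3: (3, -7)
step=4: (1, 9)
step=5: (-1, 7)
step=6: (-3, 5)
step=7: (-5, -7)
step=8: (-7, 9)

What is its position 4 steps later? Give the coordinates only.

The first coordinate changes by -2 each step, so at step 12 it is 9 + 12·(-2) = -15.
The second coordinate repeats the cycle [9, 7, 5, -7] with period 4; step 12 mod 4 = 0, giving 9.

(-15, 9)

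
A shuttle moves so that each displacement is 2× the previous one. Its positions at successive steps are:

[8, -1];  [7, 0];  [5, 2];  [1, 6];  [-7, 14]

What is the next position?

Consecutive displacements [-1, +1], [-2, +2], [-4, +4], [-8, +8] scale by a factor of 2 each step.
step 5: [-7, 14] + [-16, +16] → [-23, 30]

[-23, 30]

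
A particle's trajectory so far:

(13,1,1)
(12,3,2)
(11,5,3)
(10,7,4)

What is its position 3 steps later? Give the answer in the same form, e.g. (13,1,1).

Constant displacement of (-1,+2,+1) per step.
step 4: (10,7,4) + (-1,+2,+1) → (9,9,5)
step 5: (9,9,5) + (-1,+2,+1) → (8,11,6)
step 6: (8,11,6) + (-1,+2,+1) → (7,13,7)

(7,13,7)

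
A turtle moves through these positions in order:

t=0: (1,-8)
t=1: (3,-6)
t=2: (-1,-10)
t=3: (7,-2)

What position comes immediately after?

(-9,-18)

Consecutive displacements (+2,+2), (-4,-4), (+8,+8) scale by a factor of -2 each step.
step 4: (7,-2) + (-16,-16) → (-9,-18)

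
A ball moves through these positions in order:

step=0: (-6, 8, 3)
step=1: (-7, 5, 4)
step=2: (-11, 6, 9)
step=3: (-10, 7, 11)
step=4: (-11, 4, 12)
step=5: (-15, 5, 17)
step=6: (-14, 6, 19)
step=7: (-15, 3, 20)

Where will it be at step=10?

Step-to-step displacements: (-1, -3, +1), (-4, +1, +5), (+1, +1, +2), (-1, -3, +1), (-4, +1, +5), (+1, +1, +2), (-1, -3, +1) — a repeating cycle of length 3.
step 8: apply (-4, +1, +5) → (-19, 4, 25)
step 9: apply (+1, +1, +2) → (-18, 5, 27)
step 10: apply (-1, -3, +1) → (-19, 2, 28)

(-19, 2, 28)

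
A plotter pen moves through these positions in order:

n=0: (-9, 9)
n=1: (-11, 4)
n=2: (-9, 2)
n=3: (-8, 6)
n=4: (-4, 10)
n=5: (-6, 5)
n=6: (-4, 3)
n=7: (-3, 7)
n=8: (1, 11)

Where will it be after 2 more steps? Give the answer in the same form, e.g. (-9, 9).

(1, 4)

The moves between consecutive positions are (-2, -5), (+2, -2), (+1, +4), (+4, +4), (-2, -5), (+2, -2), (+1, +4), (+4, +4); they repeat the 4-cycle [(-2, -5), (+2, -2), (+1, +4), (+4, +4)].
step 9: apply (-2, -5) → (-1, 6)
step 10: apply (+2, -2) → (1, 4)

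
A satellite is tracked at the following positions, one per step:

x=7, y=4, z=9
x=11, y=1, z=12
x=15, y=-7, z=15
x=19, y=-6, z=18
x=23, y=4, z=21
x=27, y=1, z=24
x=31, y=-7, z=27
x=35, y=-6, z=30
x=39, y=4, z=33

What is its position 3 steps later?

The x coordinate changes by +4 each step, so at step 11 it is 7 + 11·(4) = 51.
The y coordinate repeats the cycle [4, 1, -7, -6] with period 4; step 11 mod 4 = 3, giving -6.
The z coordinate changes by +3 each step, so at step 11 it is 9 + 11·(3) = 42.

x=51, y=-6, z=42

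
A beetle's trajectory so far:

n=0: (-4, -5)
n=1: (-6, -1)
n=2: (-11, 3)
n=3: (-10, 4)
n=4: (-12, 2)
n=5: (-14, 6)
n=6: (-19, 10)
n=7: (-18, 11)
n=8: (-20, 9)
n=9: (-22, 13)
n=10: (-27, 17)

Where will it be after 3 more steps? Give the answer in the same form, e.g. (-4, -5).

The moves between consecutive positions are (-2, +4), (-5, +4), (+1, +1), (-2, -2), (-2, +4), (-5, +4), (+1, +1), (-2, -2), (-2, +4), (-5, +4); they repeat the 4-cycle [(-2, +4), (-5, +4), (+1, +1), (-2, -2)].
step 11: apply (+1, +1) → (-26, 18)
step 12: apply (-2, -2) → (-28, 16)
step 13: apply (-2, +4) → (-30, 20)

(-30, 20)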